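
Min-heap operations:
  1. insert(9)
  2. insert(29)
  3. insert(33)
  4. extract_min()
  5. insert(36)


insert(9) -> [9]
insert(29) -> [9, 29]
insert(33) -> [9, 29, 33]
extract_min()->9, [29, 33]
insert(36) -> [29, 33, 36]

Final heap: [29, 33, 36]


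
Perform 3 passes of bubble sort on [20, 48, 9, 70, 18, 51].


Initial: [20, 48, 9, 70, 18, 51]
Pass 1: [20, 9, 48, 18, 51, 70] (3 swaps)
Pass 2: [9, 20, 18, 48, 51, 70] (2 swaps)
Pass 3: [9, 18, 20, 48, 51, 70] (1 swaps)

After 3 passes: [9, 18, 20, 48, 51, 70]


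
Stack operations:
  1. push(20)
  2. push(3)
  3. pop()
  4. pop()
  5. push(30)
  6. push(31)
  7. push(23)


push(20) -> [20]
push(3) -> [20, 3]
pop()->3, [20]
pop()->20, []
push(30) -> [30]
push(31) -> [30, 31]
push(23) -> [30, 31, 23]

Final stack: [30, 31, 23]


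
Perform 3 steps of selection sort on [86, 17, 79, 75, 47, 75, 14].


Initial: [86, 17, 79, 75, 47, 75, 14]
Step 1: min=14 at 6
  Swap: [14, 17, 79, 75, 47, 75, 86]
Step 2: min=17 at 1
  Swap: [14, 17, 79, 75, 47, 75, 86]
Step 3: min=47 at 4
  Swap: [14, 17, 47, 75, 79, 75, 86]

After 3 steps: [14, 17, 47, 75, 79, 75, 86]


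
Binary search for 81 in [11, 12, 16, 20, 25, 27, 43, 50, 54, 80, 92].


Step 1: lo=0, hi=10, mid=5, val=27
Step 2: lo=6, hi=10, mid=8, val=54
Step 3: lo=9, hi=10, mid=9, val=80
Step 4: lo=10, hi=10, mid=10, val=92

Not found


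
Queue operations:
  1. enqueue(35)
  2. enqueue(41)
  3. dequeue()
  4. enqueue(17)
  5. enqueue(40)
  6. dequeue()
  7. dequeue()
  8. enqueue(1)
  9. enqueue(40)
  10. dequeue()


enqueue(35) -> [35]
enqueue(41) -> [35, 41]
dequeue()->35, [41]
enqueue(17) -> [41, 17]
enqueue(40) -> [41, 17, 40]
dequeue()->41, [17, 40]
dequeue()->17, [40]
enqueue(1) -> [40, 1]
enqueue(40) -> [40, 1, 40]
dequeue()->40, [1, 40]

Final queue: [1, 40]


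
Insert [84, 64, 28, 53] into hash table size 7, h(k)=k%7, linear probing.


Insert 84: h=0 -> slot 0
Insert 64: h=1 -> slot 1
Insert 28: h=0, 2 probes -> slot 2
Insert 53: h=4 -> slot 4

Table: [84, 64, 28, None, 53, None, None]


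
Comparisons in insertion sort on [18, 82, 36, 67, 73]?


Algorithm: insertion sort
Input: [18, 82, 36, 67, 73]
Sorted: [18, 36, 67, 73, 82]

7


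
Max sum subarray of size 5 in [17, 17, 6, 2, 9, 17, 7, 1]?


[0:5]: 51
[1:6]: 51
[2:7]: 41
[3:8]: 36

Max: 51 at [0:5]


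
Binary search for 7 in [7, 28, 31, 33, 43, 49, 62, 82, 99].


Step 1: lo=0, hi=8, mid=4, val=43
Step 2: lo=0, hi=3, mid=1, val=28
Step 3: lo=0, hi=0, mid=0, val=7

Found at index 0


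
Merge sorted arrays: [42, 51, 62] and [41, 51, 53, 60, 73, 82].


Take 41 from B
Take 42 from A
Take 51 from A
Take 51 from B
Take 53 from B
Take 60 from B
Take 62 from A

Merged: [41, 42, 51, 51, 53, 60, 62, 73, 82]


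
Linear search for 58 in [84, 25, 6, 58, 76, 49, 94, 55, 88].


i=0: 84!=58
i=1: 25!=58
i=2: 6!=58
i=3: 58==58 found!

Found at 3, 4 comps


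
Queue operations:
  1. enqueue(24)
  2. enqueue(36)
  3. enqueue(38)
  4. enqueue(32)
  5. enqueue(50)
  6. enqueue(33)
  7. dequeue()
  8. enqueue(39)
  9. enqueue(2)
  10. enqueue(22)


enqueue(24) -> [24]
enqueue(36) -> [24, 36]
enqueue(38) -> [24, 36, 38]
enqueue(32) -> [24, 36, 38, 32]
enqueue(50) -> [24, 36, 38, 32, 50]
enqueue(33) -> [24, 36, 38, 32, 50, 33]
dequeue()->24, [36, 38, 32, 50, 33]
enqueue(39) -> [36, 38, 32, 50, 33, 39]
enqueue(2) -> [36, 38, 32, 50, 33, 39, 2]
enqueue(22) -> [36, 38, 32, 50, 33, 39, 2, 22]

Final queue: [36, 38, 32, 50, 33, 39, 2, 22]


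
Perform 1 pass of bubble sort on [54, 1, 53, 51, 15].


Initial: [54, 1, 53, 51, 15]
Pass 1: [1, 53, 51, 15, 54] (4 swaps)

After 1 pass: [1, 53, 51, 15, 54]


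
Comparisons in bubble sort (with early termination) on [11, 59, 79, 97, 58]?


Algorithm: bubble sort (with early termination)
Input: [11, 59, 79, 97, 58]
Sorted: [11, 58, 59, 79, 97]

10


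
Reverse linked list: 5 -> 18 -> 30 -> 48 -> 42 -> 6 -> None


Step 1: curr=5, set curr.next=prev(None) | reversed so far: 5
Step 2: curr=18, set curr.next=prev(5) | reversed so far: 18 -> 5
Step 3: curr=30, set curr.next=prev(18) | reversed so far: 30 -> 18 -> 5
Step 4: curr=48, set curr.next=prev(30) | reversed so far: 48 -> 30 -> 18 -> 5
Step 5: curr=42, set curr.next=prev(48) | reversed so far: 42 -> 48 -> 30 -> 18 -> 5
Step 6: curr=6, set curr.next=prev(42) | reversed so far: 6 -> 42 -> 48 -> 30 -> 18 -> 5

6 -> 42 -> 48 -> 30 -> 18 -> 5 -> None


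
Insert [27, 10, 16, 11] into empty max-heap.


Insert 27: [27]
Insert 10: [27, 10]
Insert 16: [27, 10, 16]
Insert 11: [27, 11, 16, 10]

Final heap: [27, 11, 16, 10]


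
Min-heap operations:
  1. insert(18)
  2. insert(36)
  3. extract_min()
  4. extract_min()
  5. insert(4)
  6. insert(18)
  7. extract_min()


insert(18) -> [18]
insert(36) -> [18, 36]
extract_min()->18, [36]
extract_min()->36, []
insert(4) -> [4]
insert(18) -> [4, 18]
extract_min()->4, [18]

Final heap: [18]


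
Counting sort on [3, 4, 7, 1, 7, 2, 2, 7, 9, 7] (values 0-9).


Input: [3, 4, 7, 1, 7, 2, 2, 7, 9, 7]
Counts: [0, 1, 2, 1, 1, 0, 0, 4, 0, 1]

Sorted: [1, 2, 2, 3, 4, 7, 7, 7, 7, 9]


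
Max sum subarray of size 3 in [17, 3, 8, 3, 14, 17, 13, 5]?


[0:3]: 28
[1:4]: 14
[2:5]: 25
[3:6]: 34
[4:7]: 44
[5:8]: 35

Max: 44 at [4:7]


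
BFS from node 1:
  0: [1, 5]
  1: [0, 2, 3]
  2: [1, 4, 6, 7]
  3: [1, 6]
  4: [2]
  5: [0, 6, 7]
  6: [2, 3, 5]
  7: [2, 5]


Visit 1, enqueue [0, 2, 3]
Visit 0, enqueue [5]
Visit 2, enqueue [4, 6, 7]
Visit 3, enqueue []
Visit 5, enqueue []
Visit 4, enqueue []
Visit 6, enqueue []
Visit 7, enqueue []

BFS order: [1, 0, 2, 3, 5, 4, 6, 7]


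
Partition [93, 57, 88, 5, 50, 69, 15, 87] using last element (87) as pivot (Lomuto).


Pivot: 87
  57 <= 87: swap -> [57, 93, 88, 5, 50, 69, 15, 87]
  5 <= 87: swap -> [57, 5, 88, 93, 50, 69, 15, 87]
  50 <= 87: swap -> [57, 5, 50, 93, 88, 69, 15, 87]
  69 <= 87: swap -> [57, 5, 50, 69, 88, 93, 15, 87]
  15 <= 87: swap -> [57, 5, 50, 69, 15, 93, 88, 87]
Place pivot at 5: [57, 5, 50, 69, 15, 87, 88, 93]

Partitioned: [57, 5, 50, 69, 15, 87, 88, 93]


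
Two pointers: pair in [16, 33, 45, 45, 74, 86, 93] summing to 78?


lo=0(16)+hi=6(93)=109
lo=0(16)+hi=5(86)=102
lo=0(16)+hi=4(74)=90
lo=0(16)+hi=3(45)=61
lo=1(33)+hi=3(45)=78

Yes: 33+45=78


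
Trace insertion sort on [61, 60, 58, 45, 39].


Initial: [61, 60, 58, 45, 39]
Insert 60: [60, 61, 58, 45, 39]
Insert 58: [58, 60, 61, 45, 39]
Insert 45: [45, 58, 60, 61, 39]
Insert 39: [39, 45, 58, 60, 61]

Sorted: [39, 45, 58, 60, 61]


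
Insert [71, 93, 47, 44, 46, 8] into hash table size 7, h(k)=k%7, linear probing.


Insert 71: h=1 -> slot 1
Insert 93: h=2 -> slot 2
Insert 47: h=5 -> slot 5
Insert 44: h=2, 1 probes -> slot 3
Insert 46: h=4 -> slot 4
Insert 8: h=1, 5 probes -> slot 6

Table: [None, 71, 93, 44, 46, 47, 8]


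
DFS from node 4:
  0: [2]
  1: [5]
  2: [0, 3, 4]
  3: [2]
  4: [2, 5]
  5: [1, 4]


Visit 4, push [5, 2]
Visit 2, push [3, 0]
Visit 0, push []
Visit 3, push []
Visit 5, push [1]
Visit 1, push []

DFS order: [4, 2, 0, 3, 5, 1]


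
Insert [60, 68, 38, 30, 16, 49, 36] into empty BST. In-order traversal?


Insert 60: root
Insert 68: R from 60
Insert 38: L from 60
Insert 30: L from 60 -> L from 38
Insert 16: L from 60 -> L from 38 -> L from 30
Insert 49: L from 60 -> R from 38
Insert 36: L from 60 -> L from 38 -> R from 30

In-order: [16, 30, 36, 38, 49, 60, 68]


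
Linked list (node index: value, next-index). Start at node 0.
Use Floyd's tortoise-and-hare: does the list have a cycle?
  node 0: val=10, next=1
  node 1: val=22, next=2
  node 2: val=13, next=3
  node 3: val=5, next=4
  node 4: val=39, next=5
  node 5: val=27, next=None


Floyd's tortoise (slow, +1) and hare (fast, +2):
  init: slow=0, fast=0
  step 1: slow=1, fast=2
  step 2: slow=2, fast=4
  step 3: fast 4->5->None, no cycle

Cycle: no


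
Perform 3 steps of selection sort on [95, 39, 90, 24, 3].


Initial: [95, 39, 90, 24, 3]
Step 1: min=3 at 4
  Swap: [3, 39, 90, 24, 95]
Step 2: min=24 at 3
  Swap: [3, 24, 90, 39, 95]
Step 3: min=39 at 3
  Swap: [3, 24, 39, 90, 95]

After 3 steps: [3, 24, 39, 90, 95]


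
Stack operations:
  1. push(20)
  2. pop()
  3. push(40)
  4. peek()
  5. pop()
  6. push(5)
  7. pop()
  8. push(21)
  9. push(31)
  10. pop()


push(20) -> [20]
pop()->20, []
push(40) -> [40]
peek()->40
pop()->40, []
push(5) -> [5]
pop()->5, []
push(21) -> [21]
push(31) -> [21, 31]
pop()->31, [21]

Final stack: [21]


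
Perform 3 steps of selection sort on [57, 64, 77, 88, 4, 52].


Initial: [57, 64, 77, 88, 4, 52]
Step 1: min=4 at 4
  Swap: [4, 64, 77, 88, 57, 52]
Step 2: min=52 at 5
  Swap: [4, 52, 77, 88, 57, 64]
Step 3: min=57 at 4
  Swap: [4, 52, 57, 88, 77, 64]

After 3 steps: [4, 52, 57, 88, 77, 64]


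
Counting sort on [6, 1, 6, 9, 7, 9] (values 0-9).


Input: [6, 1, 6, 9, 7, 9]
Counts: [0, 1, 0, 0, 0, 0, 2, 1, 0, 2]

Sorted: [1, 6, 6, 7, 9, 9]


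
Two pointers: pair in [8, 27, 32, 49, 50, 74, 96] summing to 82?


lo=0(8)+hi=6(96)=104
lo=0(8)+hi=5(74)=82

Yes: 8+74=82


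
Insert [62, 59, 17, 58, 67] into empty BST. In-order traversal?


Insert 62: root
Insert 59: L from 62
Insert 17: L from 62 -> L from 59
Insert 58: L from 62 -> L from 59 -> R from 17
Insert 67: R from 62

In-order: [17, 58, 59, 62, 67]


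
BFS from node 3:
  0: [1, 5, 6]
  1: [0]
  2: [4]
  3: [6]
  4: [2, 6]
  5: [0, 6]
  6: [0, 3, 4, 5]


Visit 3, enqueue [6]
Visit 6, enqueue [0, 4, 5]
Visit 0, enqueue [1]
Visit 4, enqueue [2]
Visit 5, enqueue []
Visit 1, enqueue []
Visit 2, enqueue []

BFS order: [3, 6, 0, 4, 5, 1, 2]


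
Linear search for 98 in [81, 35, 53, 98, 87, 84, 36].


i=0: 81!=98
i=1: 35!=98
i=2: 53!=98
i=3: 98==98 found!

Found at 3, 4 comps


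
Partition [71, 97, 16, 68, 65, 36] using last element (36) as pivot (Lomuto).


Pivot: 36
  16 <= 36: swap -> [16, 97, 71, 68, 65, 36]
Place pivot at 1: [16, 36, 71, 68, 65, 97]

Partitioned: [16, 36, 71, 68, 65, 97]


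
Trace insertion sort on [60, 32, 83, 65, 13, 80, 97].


Initial: [60, 32, 83, 65, 13, 80, 97]
Insert 32: [32, 60, 83, 65, 13, 80, 97]
Insert 83: [32, 60, 83, 65, 13, 80, 97]
Insert 65: [32, 60, 65, 83, 13, 80, 97]
Insert 13: [13, 32, 60, 65, 83, 80, 97]
Insert 80: [13, 32, 60, 65, 80, 83, 97]
Insert 97: [13, 32, 60, 65, 80, 83, 97]

Sorted: [13, 32, 60, 65, 80, 83, 97]


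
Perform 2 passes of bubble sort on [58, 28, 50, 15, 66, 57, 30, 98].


Initial: [58, 28, 50, 15, 66, 57, 30, 98]
Pass 1: [28, 50, 15, 58, 57, 30, 66, 98] (5 swaps)
Pass 2: [28, 15, 50, 57, 30, 58, 66, 98] (3 swaps)

After 2 passes: [28, 15, 50, 57, 30, 58, 66, 98]


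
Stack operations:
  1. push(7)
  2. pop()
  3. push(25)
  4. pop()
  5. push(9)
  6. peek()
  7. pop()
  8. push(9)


push(7) -> [7]
pop()->7, []
push(25) -> [25]
pop()->25, []
push(9) -> [9]
peek()->9
pop()->9, []
push(9) -> [9]

Final stack: [9]


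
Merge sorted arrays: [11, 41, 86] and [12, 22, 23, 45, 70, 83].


Take 11 from A
Take 12 from B
Take 22 from B
Take 23 from B
Take 41 from A
Take 45 from B
Take 70 from B
Take 83 from B

Merged: [11, 12, 22, 23, 41, 45, 70, 83, 86]


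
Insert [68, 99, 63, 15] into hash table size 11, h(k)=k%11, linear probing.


Insert 68: h=2 -> slot 2
Insert 99: h=0 -> slot 0
Insert 63: h=8 -> slot 8
Insert 15: h=4 -> slot 4

Table: [99, None, 68, None, 15, None, None, None, 63, None, None]


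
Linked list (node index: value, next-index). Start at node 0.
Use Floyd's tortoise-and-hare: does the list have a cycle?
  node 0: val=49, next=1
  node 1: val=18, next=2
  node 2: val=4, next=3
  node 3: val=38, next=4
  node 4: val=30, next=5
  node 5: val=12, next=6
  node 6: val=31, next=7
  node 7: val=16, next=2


Floyd's tortoise (slow, +1) and hare (fast, +2):
  init: slow=0, fast=0
  step 1: slow=1, fast=2
  step 2: slow=2, fast=4
  step 3: slow=3, fast=6
  step 4: slow=4, fast=2
  step 5: slow=5, fast=4
  step 6: slow=6, fast=6
  slow == fast at node 6: cycle detected

Cycle: yes


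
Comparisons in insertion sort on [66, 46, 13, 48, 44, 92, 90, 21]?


Algorithm: insertion sort
Input: [66, 46, 13, 48, 44, 92, 90, 21]
Sorted: [13, 21, 44, 46, 48, 66, 90, 92]

19


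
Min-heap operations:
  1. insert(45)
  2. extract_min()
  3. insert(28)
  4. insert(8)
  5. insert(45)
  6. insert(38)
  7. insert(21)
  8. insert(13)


insert(45) -> [45]
extract_min()->45, []
insert(28) -> [28]
insert(8) -> [8, 28]
insert(45) -> [8, 28, 45]
insert(38) -> [8, 28, 45, 38]
insert(21) -> [8, 21, 45, 38, 28]
insert(13) -> [8, 21, 13, 38, 28, 45]

Final heap: [8, 21, 13, 38, 28, 45]


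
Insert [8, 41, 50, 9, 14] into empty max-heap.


Insert 8: [8]
Insert 41: [41, 8]
Insert 50: [50, 8, 41]
Insert 9: [50, 9, 41, 8]
Insert 14: [50, 14, 41, 8, 9]

Final heap: [50, 14, 41, 8, 9]


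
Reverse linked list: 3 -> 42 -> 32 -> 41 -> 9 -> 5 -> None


Step 1: curr=3, set curr.next=prev(None) | reversed so far: 3
Step 2: curr=42, set curr.next=prev(3) | reversed so far: 42 -> 3
Step 3: curr=32, set curr.next=prev(42) | reversed so far: 32 -> 42 -> 3
Step 4: curr=41, set curr.next=prev(32) | reversed so far: 41 -> 32 -> 42 -> 3
Step 5: curr=9, set curr.next=prev(41) | reversed so far: 9 -> 41 -> 32 -> 42 -> 3
Step 6: curr=5, set curr.next=prev(9) | reversed so far: 5 -> 9 -> 41 -> 32 -> 42 -> 3

5 -> 9 -> 41 -> 32 -> 42 -> 3 -> None


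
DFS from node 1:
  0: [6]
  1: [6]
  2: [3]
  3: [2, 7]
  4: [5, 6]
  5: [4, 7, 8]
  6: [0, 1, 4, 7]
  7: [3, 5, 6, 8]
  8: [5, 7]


Visit 1, push [6]
Visit 6, push [7, 4, 0]
Visit 0, push []
Visit 4, push [5]
Visit 5, push [8, 7]
Visit 7, push [8, 3]
Visit 3, push [2]
Visit 2, push []
Visit 8, push []

DFS order: [1, 6, 0, 4, 5, 7, 3, 2, 8]


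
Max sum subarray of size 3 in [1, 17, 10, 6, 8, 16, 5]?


[0:3]: 28
[1:4]: 33
[2:5]: 24
[3:6]: 30
[4:7]: 29

Max: 33 at [1:4]


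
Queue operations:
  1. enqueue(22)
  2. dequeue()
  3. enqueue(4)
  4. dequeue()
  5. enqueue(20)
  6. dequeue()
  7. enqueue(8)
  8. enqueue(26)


enqueue(22) -> [22]
dequeue()->22, []
enqueue(4) -> [4]
dequeue()->4, []
enqueue(20) -> [20]
dequeue()->20, []
enqueue(8) -> [8]
enqueue(26) -> [8, 26]

Final queue: [8, 26]


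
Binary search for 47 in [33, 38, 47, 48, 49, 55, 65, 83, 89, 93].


Step 1: lo=0, hi=9, mid=4, val=49
Step 2: lo=0, hi=3, mid=1, val=38
Step 3: lo=2, hi=3, mid=2, val=47

Found at index 2


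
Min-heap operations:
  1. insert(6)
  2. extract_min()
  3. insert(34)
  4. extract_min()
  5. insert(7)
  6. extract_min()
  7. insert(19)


insert(6) -> [6]
extract_min()->6, []
insert(34) -> [34]
extract_min()->34, []
insert(7) -> [7]
extract_min()->7, []
insert(19) -> [19]

Final heap: [19]


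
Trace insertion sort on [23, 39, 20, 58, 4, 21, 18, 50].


Initial: [23, 39, 20, 58, 4, 21, 18, 50]
Insert 39: [23, 39, 20, 58, 4, 21, 18, 50]
Insert 20: [20, 23, 39, 58, 4, 21, 18, 50]
Insert 58: [20, 23, 39, 58, 4, 21, 18, 50]
Insert 4: [4, 20, 23, 39, 58, 21, 18, 50]
Insert 21: [4, 20, 21, 23, 39, 58, 18, 50]
Insert 18: [4, 18, 20, 21, 23, 39, 58, 50]
Insert 50: [4, 18, 20, 21, 23, 39, 50, 58]

Sorted: [4, 18, 20, 21, 23, 39, 50, 58]


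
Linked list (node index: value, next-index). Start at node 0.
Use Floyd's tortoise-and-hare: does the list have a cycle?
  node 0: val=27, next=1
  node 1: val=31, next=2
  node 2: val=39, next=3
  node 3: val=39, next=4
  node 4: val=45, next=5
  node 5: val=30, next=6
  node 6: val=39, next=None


Floyd's tortoise (slow, +1) and hare (fast, +2):
  init: slow=0, fast=0
  step 1: slow=1, fast=2
  step 2: slow=2, fast=4
  step 3: slow=3, fast=6
  step 4: fast -> None, no cycle

Cycle: no


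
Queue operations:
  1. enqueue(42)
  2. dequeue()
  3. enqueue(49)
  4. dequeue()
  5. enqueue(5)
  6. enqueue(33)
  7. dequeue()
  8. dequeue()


enqueue(42) -> [42]
dequeue()->42, []
enqueue(49) -> [49]
dequeue()->49, []
enqueue(5) -> [5]
enqueue(33) -> [5, 33]
dequeue()->5, [33]
dequeue()->33, []

Final queue: []


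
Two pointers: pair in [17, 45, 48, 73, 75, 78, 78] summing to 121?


lo=0(17)+hi=6(78)=95
lo=1(45)+hi=6(78)=123
lo=1(45)+hi=5(78)=123
lo=1(45)+hi=4(75)=120
lo=2(48)+hi=4(75)=123
lo=2(48)+hi=3(73)=121

Yes: 48+73=121


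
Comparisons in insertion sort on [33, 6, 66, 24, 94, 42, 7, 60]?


Algorithm: insertion sort
Input: [33, 6, 66, 24, 94, 42, 7, 60]
Sorted: [6, 7, 24, 33, 42, 60, 66, 94]

18


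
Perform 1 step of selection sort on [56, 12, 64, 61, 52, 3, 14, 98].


Initial: [56, 12, 64, 61, 52, 3, 14, 98]
Step 1: min=3 at 5
  Swap: [3, 12, 64, 61, 52, 56, 14, 98]

After 1 step: [3, 12, 64, 61, 52, 56, 14, 98]


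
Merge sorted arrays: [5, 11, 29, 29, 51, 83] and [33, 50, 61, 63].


Take 5 from A
Take 11 from A
Take 29 from A
Take 29 from A
Take 33 from B
Take 50 from B
Take 51 from A
Take 61 from B
Take 63 from B

Merged: [5, 11, 29, 29, 33, 50, 51, 61, 63, 83]


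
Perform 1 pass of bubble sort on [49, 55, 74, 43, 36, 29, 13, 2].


Initial: [49, 55, 74, 43, 36, 29, 13, 2]
Pass 1: [49, 55, 43, 36, 29, 13, 2, 74] (5 swaps)

After 1 pass: [49, 55, 43, 36, 29, 13, 2, 74]


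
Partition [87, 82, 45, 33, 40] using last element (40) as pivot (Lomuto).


Pivot: 40
  33 <= 40: swap -> [33, 82, 45, 87, 40]
Place pivot at 1: [33, 40, 45, 87, 82]

Partitioned: [33, 40, 45, 87, 82]


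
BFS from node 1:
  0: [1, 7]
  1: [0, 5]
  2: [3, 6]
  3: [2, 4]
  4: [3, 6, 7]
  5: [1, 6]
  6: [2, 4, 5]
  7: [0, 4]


Visit 1, enqueue [0, 5]
Visit 0, enqueue [7]
Visit 5, enqueue [6]
Visit 7, enqueue [4]
Visit 6, enqueue [2]
Visit 4, enqueue [3]
Visit 2, enqueue []
Visit 3, enqueue []

BFS order: [1, 0, 5, 7, 6, 4, 2, 3]


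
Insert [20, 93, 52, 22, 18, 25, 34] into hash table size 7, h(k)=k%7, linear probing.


Insert 20: h=6 -> slot 6
Insert 93: h=2 -> slot 2
Insert 52: h=3 -> slot 3
Insert 22: h=1 -> slot 1
Insert 18: h=4 -> slot 4
Insert 25: h=4, 1 probes -> slot 5
Insert 34: h=6, 1 probes -> slot 0

Table: [34, 22, 93, 52, 18, 25, 20]


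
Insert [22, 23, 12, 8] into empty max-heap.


Insert 22: [22]
Insert 23: [23, 22]
Insert 12: [23, 22, 12]
Insert 8: [23, 22, 12, 8]

Final heap: [23, 22, 12, 8]


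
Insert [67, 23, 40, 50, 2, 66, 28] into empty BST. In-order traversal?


Insert 67: root
Insert 23: L from 67
Insert 40: L from 67 -> R from 23
Insert 50: L from 67 -> R from 23 -> R from 40
Insert 2: L from 67 -> L from 23
Insert 66: L from 67 -> R from 23 -> R from 40 -> R from 50
Insert 28: L from 67 -> R from 23 -> L from 40

In-order: [2, 23, 28, 40, 50, 66, 67]


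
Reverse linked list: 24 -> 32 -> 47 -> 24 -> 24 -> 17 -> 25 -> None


Step 1: curr=24, set curr.next=prev(None) | reversed so far: 24
Step 2: curr=32, set curr.next=prev(24) | reversed so far: 32 -> 24
Step 3: curr=47, set curr.next=prev(32) | reversed so far: 47 -> 32 -> 24
Step 4: curr=24, set curr.next=prev(47) | reversed so far: 24 -> 47 -> 32 -> 24
Step 5: curr=24, set curr.next=prev(24) | reversed so far: 24 -> 24 -> 47 -> 32 -> 24
Step 6: curr=17, set curr.next=prev(24) | reversed so far: 17 -> 24 -> 24 -> 47 -> 32 -> 24
Step 7: curr=25, set curr.next=prev(17) | reversed so far: 25 -> 17 -> 24 -> 24 -> 47 -> 32 -> 24

25 -> 17 -> 24 -> 24 -> 47 -> 32 -> 24 -> None


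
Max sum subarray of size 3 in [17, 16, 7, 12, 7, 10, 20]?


[0:3]: 40
[1:4]: 35
[2:5]: 26
[3:6]: 29
[4:7]: 37

Max: 40 at [0:3]


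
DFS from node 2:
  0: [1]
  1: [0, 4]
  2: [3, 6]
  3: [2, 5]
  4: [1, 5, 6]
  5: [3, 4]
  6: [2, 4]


Visit 2, push [6, 3]
Visit 3, push [5]
Visit 5, push [4]
Visit 4, push [6, 1]
Visit 1, push [0]
Visit 0, push []
Visit 6, push []

DFS order: [2, 3, 5, 4, 1, 0, 6]


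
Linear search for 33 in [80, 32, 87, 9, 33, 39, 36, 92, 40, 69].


i=0: 80!=33
i=1: 32!=33
i=2: 87!=33
i=3: 9!=33
i=4: 33==33 found!

Found at 4, 5 comps


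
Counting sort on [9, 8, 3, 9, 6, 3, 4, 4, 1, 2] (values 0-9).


Input: [9, 8, 3, 9, 6, 3, 4, 4, 1, 2]
Counts: [0, 1, 1, 2, 2, 0, 1, 0, 1, 2]

Sorted: [1, 2, 3, 3, 4, 4, 6, 8, 9, 9]


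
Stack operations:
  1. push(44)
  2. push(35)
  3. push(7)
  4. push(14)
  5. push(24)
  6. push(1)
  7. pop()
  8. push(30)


push(44) -> [44]
push(35) -> [44, 35]
push(7) -> [44, 35, 7]
push(14) -> [44, 35, 7, 14]
push(24) -> [44, 35, 7, 14, 24]
push(1) -> [44, 35, 7, 14, 24, 1]
pop()->1, [44, 35, 7, 14, 24]
push(30) -> [44, 35, 7, 14, 24, 30]

Final stack: [44, 35, 7, 14, 24, 30]


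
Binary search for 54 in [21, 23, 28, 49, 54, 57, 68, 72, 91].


Step 1: lo=0, hi=8, mid=4, val=54

Found at index 4


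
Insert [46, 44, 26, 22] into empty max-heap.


Insert 46: [46]
Insert 44: [46, 44]
Insert 26: [46, 44, 26]
Insert 22: [46, 44, 26, 22]

Final heap: [46, 44, 26, 22]


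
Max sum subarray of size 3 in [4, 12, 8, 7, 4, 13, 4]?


[0:3]: 24
[1:4]: 27
[2:5]: 19
[3:6]: 24
[4:7]: 21

Max: 27 at [1:4]


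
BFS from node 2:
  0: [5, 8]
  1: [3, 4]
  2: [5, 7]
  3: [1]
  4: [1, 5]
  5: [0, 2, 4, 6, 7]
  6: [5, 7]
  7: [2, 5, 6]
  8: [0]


Visit 2, enqueue [5, 7]
Visit 5, enqueue [0, 4, 6]
Visit 7, enqueue []
Visit 0, enqueue [8]
Visit 4, enqueue [1]
Visit 6, enqueue []
Visit 8, enqueue []
Visit 1, enqueue [3]
Visit 3, enqueue []

BFS order: [2, 5, 7, 0, 4, 6, 8, 1, 3]


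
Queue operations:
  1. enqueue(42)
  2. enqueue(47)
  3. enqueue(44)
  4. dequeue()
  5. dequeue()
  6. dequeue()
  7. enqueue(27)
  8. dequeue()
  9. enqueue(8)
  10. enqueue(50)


enqueue(42) -> [42]
enqueue(47) -> [42, 47]
enqueue(44) -> [42, 47, 44]
dequeue()->42, [47, 44]
dequeue()->47, [44]
dequeue()->44, []
enqueue(27) -> [27]
dequeue()->27, []
enqueue(8) -> [8]
enqueue(50) -> [8, 50]

Final queue: [8, 50]


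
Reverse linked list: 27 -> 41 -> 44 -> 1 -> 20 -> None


Step 1: curr=27, set curr.next=prev(None) | reversed so far: 27
Step 2: curr=41, set curr.next=prev(27) | reversed so far: 41 -> 27
Step 3: curr=44, set curr.next=prev(41) | reversed so far: 44 -> 41 -> 27
Step 4: curr=1, set curr.next=prev(44) | reversed so far: 1 -> 44 -> 41 -> 27
Step 5: curr=20, set curr.next=prev(1) | reversed so far: 20 -> 1 -> 44 -> 41 -> 27

20 -> 1 -> 44 -> 41 -> 27 -> None


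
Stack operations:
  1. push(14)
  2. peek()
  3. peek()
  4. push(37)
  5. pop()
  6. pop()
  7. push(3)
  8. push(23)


push(14) -> [14]
peek()->14
peek()->14
push(37) -> [14, 37]
pop()->37, [14]
pop()->14, []
push(3) -> [3]
push(23) -> [3, 23]

Final stack: [3, 23]


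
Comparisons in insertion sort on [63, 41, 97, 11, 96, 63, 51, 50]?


Algorithm: insertion sort
Input: [63, 41, 97, 11, 96, 63, 51, 50]
Sorted: [11, 41, 50, 51, 63, 63, 96, 97]

21


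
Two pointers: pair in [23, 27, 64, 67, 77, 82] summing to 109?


lo=0(23)+hi=5(82)=105
lo=1(27)+hi=5(82)=109

Yes: 27+82=109


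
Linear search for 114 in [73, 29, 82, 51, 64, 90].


i=0: 73!=114
i=1: 29!=114
i=2: 82!=114
i=3: 51!=114
i=4: 64!=114
i=5: 90!=114

Not found, 6 comps


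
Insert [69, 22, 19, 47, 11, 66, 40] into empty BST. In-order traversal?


Insert 69: root
Insert 22: L from 69
Insert 19: L from 69 -> L from 22
Insert 47: L from 69 -> R from 22
Insert 11: L from 69 -> L from 22 -> L from 19
Insert 66: L from 69 -> R from 22 -> R from 47
Insert 40: L from 69 -> R from 22 -> L from 47

In-order: [11, 19, 22, 40, 47, 66, 69]


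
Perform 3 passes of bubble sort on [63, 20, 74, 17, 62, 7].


Initial: [63, 20, 74, 17, 62, 7]
Pass 1: [20, 63, 17, 62, 7, 74] (4 swaps)
Pass 2: [20, 17, 62, 7, 63, 74] (3 swaps)
Pass 3: [17, 20, 7, 62, 63, 74] (2 swaps)

After 3 passes: [17, 20, 7, 62, 63, 74]


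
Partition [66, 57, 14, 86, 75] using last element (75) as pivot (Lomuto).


Pivot: 75
  66 <= 75: advance i (no swap)
  57 <= 75: advance i (no swap)
  14 <= 75: advance i (no swap)
Place pivot at 3: [66, 57, 14, 75, 86]

Partitioned: [66, 57, 14, 75, 86]


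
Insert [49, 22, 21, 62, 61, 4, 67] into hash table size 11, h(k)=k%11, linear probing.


Insert 49: h=5 -> slot 5
Insert 22: h=0 -> slot 0
Insert 21: h=10 -> slot 10
Insert 62: h=7 -> slot 7
Insert 61: h=6 -> slot 6
Insert 4: h=4 -> slot 4
Insert 67: h=1 -> slot 1

Table: [22, 67, None, None, 4, 49, 61, 62, None, None, 21]


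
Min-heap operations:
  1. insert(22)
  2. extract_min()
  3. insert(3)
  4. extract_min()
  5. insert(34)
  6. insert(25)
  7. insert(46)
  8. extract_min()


insert(22) -> [22]
extract_min()->22, []
insert(3) -> [3]
extract_min()->3, []
insert(34) -> [34]
insert(25) -> [25, 34]
insert(46) -> [25, 34, 46]
extract_min()->25, [34, 46]

Final heap: [34, 46]


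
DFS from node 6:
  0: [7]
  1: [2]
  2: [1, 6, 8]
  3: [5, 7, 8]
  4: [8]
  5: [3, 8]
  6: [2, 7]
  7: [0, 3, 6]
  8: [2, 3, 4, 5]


Visit 6, push [7, 2]
Visit 2, push [8, 1]
Visit 1, push []
Visit 8, push [5, 4, 3]
Visit 3, push [7, 5]
Visit 5, push []
Visit 7, push [0]
Visit 0, push []
Visit 4, push []

DFS order: [6, 2, 1, 8, 3, 5, 7, 0, 4]


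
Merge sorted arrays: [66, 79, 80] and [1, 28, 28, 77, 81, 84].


Take 1 from B
Take 28 from B
Take 28 from B
Take 66 from A
Take 77 from B
Take 79 from A
Take 80 from A

Merged: [1, 28, 28, 66, 77, 79, 80, 81, 84]


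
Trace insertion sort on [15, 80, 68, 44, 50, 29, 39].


Initial: [15, 80, 68, 44, 50, 29, 39]
Insert 80: [15, 80, 68, 44, 50, 29, 39]
Insert 68: [15, 68, 80, 44, 50, 29, 39]
Insert 44: [15, 44, 68, 80, 50, 29, 39]
Insert 50: [15, 44, 50, 68, 80, 29, 39]
Insert 29: [15, 29, 44, 50, 68, 80, 39]
Insert 39: [15, 29, 39, 44, 50, 68, 80]

Sorted: [15, 29, 39, 44, 50, 68, 80]


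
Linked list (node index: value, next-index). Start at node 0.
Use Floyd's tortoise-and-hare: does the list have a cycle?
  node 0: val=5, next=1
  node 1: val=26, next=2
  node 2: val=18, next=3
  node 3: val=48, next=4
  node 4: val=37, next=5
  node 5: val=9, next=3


Floyd's tortoise (slow, +1) and hare (fast, +2):
  init: slow=0, fast=0
  step 1: slow=1, fast=2
  step 2: slow=2, fast=4
  step 3: slow=3, fast=3
  slow == fast at node 3: cycle detected

Cycle: yes


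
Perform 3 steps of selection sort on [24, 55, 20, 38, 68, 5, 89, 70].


Initial: [24, 55, 20, 38, 68, 5, 89, 70]
Step 1: min=5 at 5
  Swap: [5, 55, 20, 38, 68, 24, 89, 70]
Step 2: min=20 at 2
  Swap: [5, 20, 55, 38, 68, 24, 89, 70]
Step 3: min=24 at 5
  Swap: [5, 20, 24, 38, 68, 55, 89, 70]

After 3 steps: [5, 20, 24, 38, 68, 55, 89, 70]


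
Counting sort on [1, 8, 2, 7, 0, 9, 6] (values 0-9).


Input: [1, 8, 2, 7, 0, 9, 6]
Counts: [1, 1, 1, 0, 0, 0, 1, 1, 1, 1]

Sorted: [0, 1, 2, 6, 7, 8, 9]


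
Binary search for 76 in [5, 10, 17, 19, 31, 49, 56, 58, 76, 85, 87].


Step 1: lo=0, hi=10, mid=5, val=49
Step 2: lo=6, hi=10, mid=8, val=76

Found at index 8


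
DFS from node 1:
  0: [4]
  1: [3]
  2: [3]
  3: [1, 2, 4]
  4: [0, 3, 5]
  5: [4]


Visit 1, push [3]
Visit 3, push [4, 2]
Visit 2, push []
Visit 4, push [5, 0]
Visit 0, push []
Visit 5, push []

DFS order: [1, 3, 2, 4, 0, 5]


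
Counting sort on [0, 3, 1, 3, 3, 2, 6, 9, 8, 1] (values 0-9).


Input: [0, 3, 1, 3, 3, 2, 6, 9, 8, 1]
Counts: [1, 2, 1, 3, 0, 0, 1, 0, 1, 1]

Sorted: [0, 1, 1, 2, 3, 3, 3, 6, 8, 9]


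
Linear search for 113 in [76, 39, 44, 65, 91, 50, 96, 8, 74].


i=0: 76!=113
i=1: 39!=113
i=2: 44!=113
i=3: 65!=113
i=4: 91!=113
i=5: 50!=113
i=6: 96!=113
i=7: 8!=113
i=8: 74!=113

Not found, 9 comps


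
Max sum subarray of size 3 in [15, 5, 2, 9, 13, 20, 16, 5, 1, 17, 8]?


[0:3]: 22
[1:4]: 16
[2:5]: 24
[3:6]: 42
[4:7]: 49
[5:8]: 41
[6:9]: 22
[7:10]: 23
[8:11]: 26

Max: 49 at [4:7]


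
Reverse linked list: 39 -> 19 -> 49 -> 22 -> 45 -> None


Step 1: curr=39, set curr.next=prev(None) | reversed so far: 39
Step 2: curr=19, set curr.next=prev(39) | reversed so far: 19 -> 39
Step 3: curr=49, set curr.next=prev(19) | reversed so far: 49 -> 19 -> 39
Step 4: curr=22, set curr.next=prev(49) | reversed so far: 22 -> 49 -> 19 -> 39
Step 5: curr=45, set curr.next=prev(22) | reversed so far: 45 -> 22 -> 49 -> 19 -> 39

45 -> 22 -> 49 -> 19 -> 39 -> None


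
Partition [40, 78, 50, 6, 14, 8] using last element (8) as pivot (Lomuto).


Pivot: 8
  6 <= 8: swap -> [6, 78, 50, 40, 14, 8]
Place pivot at 1: [6, 8, 50, 40, 14, 78]

Partitioned: [6, 8, 50, 40, 14, 78]


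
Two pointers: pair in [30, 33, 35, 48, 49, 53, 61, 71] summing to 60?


lo=0(30)+hi=7(71)=101
lo=0(30)+hi=6(61)=91
lo=0(30)+hi=5(53)=83
lo=0(30)+hi=4(49)=79
lo=0(30)+hi=3(48)=78
lo=0(30)+hi=2(35)=65
lo=0(30)+hi=1(33)=63

No pair found


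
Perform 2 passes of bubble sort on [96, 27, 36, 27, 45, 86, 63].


Initial: [96, 27, 36, 27, 45, 86, 63]
Pass 1: [27, 36, 27, 45, 86, 63, 96] (6 swaps)
Pass 2: [27, 27, 36, 45, 63, 86, 96] (2 swaps)

After 2 passes: [27, 27, 36, 45, 63, 86, 96]


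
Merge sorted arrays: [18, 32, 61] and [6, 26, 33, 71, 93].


Take 6 from B
Take 18 from A
Take 26 from B
Take 32 from A
Take 33 from B
Take 61 from A

Merged: [6, 18, 26, 32, 33, 61, 71, 93]


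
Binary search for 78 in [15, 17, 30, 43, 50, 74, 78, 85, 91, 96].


Step 1: lo=0, hi=9, mid=4, val=50
Step 2: lo=5, hi=9, mid=7, val=85
Step 3: lo=5, hi=6, mid=5, val=74
Step 4: lo=6, hi=6, mid=6, val=78

Found at index 6


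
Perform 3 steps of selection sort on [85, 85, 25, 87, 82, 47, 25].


Initial: [85, 85, 25, 87, 82, 47, 25]
Step 1: min=25 at 2
  Swap: [25, 85, 85, 87, 82, 47, 25]
Step 2: min=25 at 6
  Swap: [25, 25, 85, 87, 82, 47, 85]
Step 3: min=47 at 5
  Swap: [25, 25, 47, 87, 82, 85, 85]

After 3 steps: [25, 25, 47, 87, 82, 85, 85]


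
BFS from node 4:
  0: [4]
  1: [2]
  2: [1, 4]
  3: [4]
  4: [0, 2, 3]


Visit 4, enqueue [0, 2, 3]
Visit 0, enqueue []
Visit 2, enqueue [1]
Visit 3, enqueue []
Visit 1, enqueue []

BFS order: [4, 0, 2, 3, 1]


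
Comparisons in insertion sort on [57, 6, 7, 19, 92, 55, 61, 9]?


Algorithm: insertion sort
Input: [57, 6, 7, 19, 92, 55, 61, 9]
Sorted: [6, 7, 9, 19, 55, 57, 61, 92]

17


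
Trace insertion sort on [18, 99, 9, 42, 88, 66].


Initial: [18, 99, 9, 42, 88, 66]
Insert 99: [18, 99, 9, 42, 88, 66]
Insert 9: [9, 18, 99, 42, 88, 66]
Insert 42: [9, 18, 42, 99, 88, 66]
Insert 88: [9, 18, 42, 88, 99, 66]
Insert 66: [9, 18, 42, 66, 88, 99]

Sorted: [9, 18, 42, 66, 88, 99]


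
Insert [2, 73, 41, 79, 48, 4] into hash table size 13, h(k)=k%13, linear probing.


Insert 2: h=2 -> slot 2
Insert 73: h=8 -> slot 8
Insert 41: h=2, 1 probes -> slot 3
Insert 79: h=1 -> slot 1
Insert 48: h=9 -> slot 9
Insert 4: h=4 -> slot 4

Table: [None, 79, 2, 41, 4, None, None, None, 73, 48, None, None, None]


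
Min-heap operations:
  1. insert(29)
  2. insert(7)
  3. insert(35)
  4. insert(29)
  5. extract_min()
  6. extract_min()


insert(29) -> [29]
insert(7) -> [7, 29]
insert(35) -> [7, 29, 35]
insert(29) -> [7, 29, 35, 29]
extract_min()->7, [29, 29, 35]
extract_min()->29, [29, 35]

Final heap: [29, 35]


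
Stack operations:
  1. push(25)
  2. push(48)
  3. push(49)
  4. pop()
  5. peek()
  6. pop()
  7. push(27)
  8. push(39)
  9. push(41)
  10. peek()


push(25) -> [25]
push(48) -> [25, 48]
push(49) -> [25, 48, 49]
pop()->49, [25, 48]
peek()->48
pop()->48, [25]
push(27) -> [25, 27]
push(39) -> [25, 27, 39]
push(41) -> [25, 27, 39, 41]
peek()->41

Final stack: [25, 27, 39, 41]


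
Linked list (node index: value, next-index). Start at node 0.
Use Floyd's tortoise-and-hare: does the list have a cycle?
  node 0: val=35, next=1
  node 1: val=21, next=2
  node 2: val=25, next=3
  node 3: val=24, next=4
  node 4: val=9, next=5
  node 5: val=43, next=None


Floyd's tortoise (slow, +1) and hare (fast, +2):
  init: slow=0, fast=0
  step 1: slow=1, fast=2
  step 2: slow=2, fast=4
  step 3: fast 4->5->None, no cycle

Cycle: no


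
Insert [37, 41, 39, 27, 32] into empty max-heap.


Insert 37: [37]
Insert 41: [41, 37]
Insert 39: [41, 37, 39]
Insert 27: [41, 37, 39, 27]
Insert 32: [41, 37, 39, 27, 32]

Final heap: [41, 37, 39, 27, 32]


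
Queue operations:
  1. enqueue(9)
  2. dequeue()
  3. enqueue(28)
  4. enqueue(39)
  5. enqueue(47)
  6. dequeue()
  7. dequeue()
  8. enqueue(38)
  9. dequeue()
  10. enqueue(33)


enqueue(9) -> [9]
dequeue()->9, []
enqueue(28) -> [28]
enqueue(39) -> [28, 39]
enqueue(47) -> [28, 39, 47]
dequeue()->28, [39, 47]
dequeue()->39, [47]
enqueue(38) -> [47, 38]
dequeue()->47, [38]
enqueue(33) -> [38, 33]

Final queue: [38, 33]


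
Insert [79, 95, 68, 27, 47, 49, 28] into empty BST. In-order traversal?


Insert 79: root
Insert 95: R from 79
Insert 68: L from 79
Insert 27: L from 79 -> L from 68
Insert 47: L from 79 -> L from 68 -> R from 27
Insert 49: L from 79 -> L from 68 -> R from 27 -> R from 47
Insert 28: L from 79 -> L from 68 -> R from 27 -> L from 47

In-order: [27, 28, 47, 49, 68, 79, 95]


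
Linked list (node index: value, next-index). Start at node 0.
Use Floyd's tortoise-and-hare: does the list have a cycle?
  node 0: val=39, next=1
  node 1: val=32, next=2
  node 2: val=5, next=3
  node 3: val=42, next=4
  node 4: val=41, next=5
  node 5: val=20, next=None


Floyd's tortoise (slow, +1) and hare (fast, +2):
  init: slow=0, fast=0
  step 1: slow=1, fast=2
  step 2: slow=2, fast=4
  step 3: fast 4->5->None, no cycle

Cycle: no


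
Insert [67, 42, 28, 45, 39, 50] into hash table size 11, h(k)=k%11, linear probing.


Insert 67: h=1 -> slot 1
Insert 42: h=9 -> slot 9
Insert 28: h=6 -> slot 6
Insert 45: h=1, 1 probes -> slot 2
Insert 39: h=6, 1 probes -> slot 7
Insert 50: h=6, 2 probes -> slot 8

Table: [None, 67, 45, None, None, None, 28, 39, 50, 42, None]


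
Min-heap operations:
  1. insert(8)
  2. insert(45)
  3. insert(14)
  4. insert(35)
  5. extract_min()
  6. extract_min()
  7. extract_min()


insert(8) -> [8]
insert(45) -> [8, 45]
insert(14) -> [8, 45, 14]
insert(35) -> [8, 35, 14, 45]
extract_min()->8, [14, 35, 45]
extract_min()->14, [35, 45]
extract_min()->35, [45]

Final heap: [45]


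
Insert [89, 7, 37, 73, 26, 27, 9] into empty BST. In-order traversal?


Insert 89: root
Insert 7: L from 89
Insert 37: L from 89 -> R from 7
Insert 73: L from 89 -> R from 7 -> R from 37
Insert 26: L from 89 -> R from 7 -> L from 37
Insert 27: L from 89 -> R from 7 -> L from 37 -> R from 26
Insert 9: L from 89 -> R from 7 -> L from 37 -> L from 26

In-order: [7, 9, 26, 27, 37, 73, 89]


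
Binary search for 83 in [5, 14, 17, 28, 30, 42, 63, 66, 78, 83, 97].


Step 1: lo=0, hi=10, mid=5, val=42
Step 2: lo=6, hi=10, mid=8, val=78
Step 3: lo=9, hi=10, mid=9, val=83

Found at index 9


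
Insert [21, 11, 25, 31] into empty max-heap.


Insert 21: [21]
Insert 11: [21, 11]
Insert 25: [25, 11, 21]
Insert 31: [31, 25, 21, 11]

Final heap: [31, 25, 21, 11]


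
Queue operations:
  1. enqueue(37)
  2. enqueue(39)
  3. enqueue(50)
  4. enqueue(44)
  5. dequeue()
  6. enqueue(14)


enqueue(37) -> [37]
enqueue(39) -> [37, 39]
enqueue(50) -> [37, 39, 50]
enqueue(44) -> [37, 39, 50, 44]
dequeue()->37, [39, 50, 44]
enqueue(14) -> [39, 50, 44, 14]

Final queue: [39, 50, 44, 14]


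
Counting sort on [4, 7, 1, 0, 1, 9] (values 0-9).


Input: [4, 7, 1, 0, 1, 9]
Counts: [1, 2, 0, 0, 1, 0, 0, 1, 0, 1]

Sorted: [0, 1, 1, 4, 7, 9]


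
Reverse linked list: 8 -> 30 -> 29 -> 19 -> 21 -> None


Step 1: curr=8, set curr.next=prev(None) | reversed so far: 8
Step 2: curr=30, set curr.next=prev(8) | reversed so far: 30 -> 8
Step 3: curr=29, set curr.next=prev(30) | reversed so far: 29 -> 30 -> 8
Step 4: curr=19, set curr.next=prev(29) | reversed so far: 19 -> 29 -> 30 -> 8
Step 5: curr=21, set curr.next=prev(19) | reversed so far: 21 -> 19 -> 29 -> 30 -> 8

21 -> 19 -> 29 -> 30 -> 8 -> None


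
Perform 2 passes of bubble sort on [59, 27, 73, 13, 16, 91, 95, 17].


Initial: [59, 27, 73, 13, 16, 91, 95, 17]
Pass 1: [27, 59, 13, 16, 73, 91, 17, 95] (4 swaps)
Pass 2: [27, 13, 16, 59, 73, 17, 91, 95] (3 swaps)

After 2 passes: [27, 13, 16, 59, 73, 17, 91, 95]


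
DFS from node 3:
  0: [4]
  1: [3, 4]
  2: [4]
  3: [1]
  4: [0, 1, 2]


Visit 3, push [1]
Visit 1, push [4]
Visit 4, push [2, 0]
Visit 0, push []
Visit 2, push []

DFS order: [3, 1, 4, 0, 2]


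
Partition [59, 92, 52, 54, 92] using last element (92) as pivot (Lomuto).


Pivot: 92
  59 <= 92: advance i (no swap)
  92 <= 92: advance i (no swap)
  52 <= 92: advance i (no swap)
  54 <= 92: advance i (no swap)
Place pivot at 4: [59, 92, 52, 54, 92]

Partitioned: [59, 92, 52, 54, 92]


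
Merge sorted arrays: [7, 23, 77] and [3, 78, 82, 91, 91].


Take 3 from B
Take 7 from A
Take 23 from A
Take 77 from A

Merged: [3, 7, 23, 77, 78, 82, 91, 91]


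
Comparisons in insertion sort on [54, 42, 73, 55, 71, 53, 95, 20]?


Algorithm: insertion sort
Input: [54, 42, 73, 55, 71, 53, 95, 20]
Sorted: [20, 42, 53, 54, 55, 71, 73, 95]

19


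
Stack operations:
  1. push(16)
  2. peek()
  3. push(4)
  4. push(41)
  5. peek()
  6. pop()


push(16) -> [16]
peek()->16
push(4) -> [16, 4]
push(41) -> [16, 4, 41]
peek()->41
pop()->41, [16, 4]

Final stack: [16, 4]


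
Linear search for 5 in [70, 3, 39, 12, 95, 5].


i=0: 70!=5
i=1: 3!=5
i=2: 39!=5
i=3: 12!=5
i=4: 95!=5
i=5: 5==5 found!

Found at 5, 6 comps


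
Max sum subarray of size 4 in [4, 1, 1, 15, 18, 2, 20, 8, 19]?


[0:4]: 21
[1:5]: 35
[2:6]: 36
[3:7]: 55
[4:8]: 48
[5:9]: 49

Max: 55 at [3:7]


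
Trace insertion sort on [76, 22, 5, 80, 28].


Initial: [76, 22, 5, 80, 28]
Insert 22: [22, 76, 5, 80, 28]
Insert 5: [5, 22, 76, 80, 28]
Insert 80: [5, 22, 76, 80, 28]
Insert 28: [5, 22, 28, 76, 80]

Sorted: [5, 22, 28, 76, 80]


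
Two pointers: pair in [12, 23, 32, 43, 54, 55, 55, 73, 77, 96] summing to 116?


lo=0(12)+hi=9(96)=108
lo=1(23)+hi=9(96)=119
lo=1(23)+hi=8(77)=100
lo=2(32)+hi=8(77)=109
lo=3(43)+hi=8(77)=120
lo=3(43)+hi=7(73)=116

Yes: 43+73=116


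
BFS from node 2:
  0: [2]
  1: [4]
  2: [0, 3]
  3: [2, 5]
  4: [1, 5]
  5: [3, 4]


Visit 2, enqueue [0, 3]
Visit 0, enqueue []
Visit 3, enqueue [5]
Visit 5, enqueue [4]
Visit 4, enqueue [1]
Visit 1, enqueue []

BFS order: [2, 0, 3, 5, 4, 1]


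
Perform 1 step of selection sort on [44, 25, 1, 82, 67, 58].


Initial: [44, 25, 1, 82, 67, 58]
Step 1: min=1 at 2
  Swap: [1, 25, 44, 82, 67, 58]

After 1 step: [1, 25, 44, 82, 67, 58]


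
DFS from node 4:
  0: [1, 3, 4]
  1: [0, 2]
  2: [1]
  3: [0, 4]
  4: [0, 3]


Visit 4, push [3, 0]
Visit 0, push [3, 1]
Visit 1, push [2]
Visit 2, push []
Visit 3, push []

DFS order: [4, 0, 1, 2, 3]


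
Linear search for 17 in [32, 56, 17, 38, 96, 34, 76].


i=0: 32!=17
i=1: 56!=17
i=2: 17==17 found!

Found at 2, 3 comps


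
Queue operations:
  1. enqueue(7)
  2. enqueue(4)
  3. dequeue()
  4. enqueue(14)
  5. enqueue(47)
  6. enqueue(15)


enqueue(7) -> [7]
enqueue(4) -> [7, 4]
dequeue()->7, [4]
enqueue(14) -> [4, 14]
enqueue(47) -> [4, 14, 47]
enqueue(15) -> [4, 14, 47, 15]

Final queue: [4, 14, 47, 15]


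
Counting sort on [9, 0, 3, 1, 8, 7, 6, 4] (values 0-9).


Input: [9, 0, 3, 1, 8, 7, 6, 4]
Counts: [1, 1, 0, 1, 1, 0, 1, 1, 1, 1]

Sorted: [0, 1, 3, 4, 6, 7, 8, 9]


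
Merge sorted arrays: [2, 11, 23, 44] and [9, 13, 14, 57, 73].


Take 2 from A
Take 9 from B
Take 11 from A
Take 13 from B
Take 14 from B
Take 23 from A
Take 44 from A

Merged: [2, 9, 11, 13, 14, 23, 44, 57, 73]


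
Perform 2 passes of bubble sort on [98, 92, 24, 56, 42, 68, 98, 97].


Initial: [98, 92, 24, 56, 42, 68, 98, 97]
Pass 1: [92, 24, 56, 42, 68, 98, 97, 98] (6 swaps)
Pass 2: [24, 56, 42, 68, 92, 97, 98, 98] (5 swaps)

After 2 passes: [24, 56, 42, 68, 92, 97, 98, 98]


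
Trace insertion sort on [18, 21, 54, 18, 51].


Initial: [18, 21, 54, 18, 51]
Insert 21: [18, 21, 54, 18, 51]
Insert 54: [18, 21, 54, 18, 51]
Insert 18: [18, 18, 21, 54, 51]
Insert 51: [18, 18, 21, 51, 54]

Sorted: [18, 18, 21, 51, 54]


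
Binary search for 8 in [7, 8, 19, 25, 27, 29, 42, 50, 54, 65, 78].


Step 1: lo=0, hi=10, mid=5, val=29
Step 2: lo=0, hi=4, mid=2, val=19
Step 3: lo=0, hi=1, mid=0, val=7
Step 4: lo=1, hi=1, mid=1, val=8

Found at index 1


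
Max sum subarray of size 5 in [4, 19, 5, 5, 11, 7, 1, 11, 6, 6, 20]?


[0:5]: 44
[1:6]: 47
[2:7]: 29
[3:8]: 35
[4:9]: 36
[5:10]: 31
[6:11]: 44

Max: 47 at [1:6]
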